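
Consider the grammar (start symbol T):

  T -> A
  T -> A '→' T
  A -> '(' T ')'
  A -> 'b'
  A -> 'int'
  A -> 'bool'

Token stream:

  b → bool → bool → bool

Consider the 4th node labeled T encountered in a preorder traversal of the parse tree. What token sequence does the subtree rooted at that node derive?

bool

[T [A b] → [T [A bool] → [T [A bool] → [T [A bool]]]]]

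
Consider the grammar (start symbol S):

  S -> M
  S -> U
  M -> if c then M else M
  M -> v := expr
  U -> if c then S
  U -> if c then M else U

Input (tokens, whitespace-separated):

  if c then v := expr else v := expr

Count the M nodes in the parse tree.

[S [M if c then [M v := expr] else [M v := expr]]]

3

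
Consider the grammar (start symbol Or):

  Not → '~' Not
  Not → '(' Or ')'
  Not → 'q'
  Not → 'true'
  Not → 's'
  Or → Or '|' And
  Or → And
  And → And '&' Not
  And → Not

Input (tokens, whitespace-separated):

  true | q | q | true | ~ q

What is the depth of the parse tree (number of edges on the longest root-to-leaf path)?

7

[Or [Or [Or [Or [Or [And [Not true]]] | [And [Not q]]] | [And [Not q]]] | [And [Not true]]] | [And [Not ~ [Not q]]]]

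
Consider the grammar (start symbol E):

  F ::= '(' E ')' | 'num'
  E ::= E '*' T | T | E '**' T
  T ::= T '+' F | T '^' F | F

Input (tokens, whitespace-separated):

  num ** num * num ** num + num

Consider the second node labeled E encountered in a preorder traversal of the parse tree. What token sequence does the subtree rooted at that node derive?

num ** num * num

[E [E [E [E [T [F num]]] ** [T [F num]]] * [T [F num]]] ** [T [T [F num]] + [F num]]]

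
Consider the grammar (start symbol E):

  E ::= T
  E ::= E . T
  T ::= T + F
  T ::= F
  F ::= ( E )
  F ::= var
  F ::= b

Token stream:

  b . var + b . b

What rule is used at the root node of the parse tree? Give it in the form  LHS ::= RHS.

[E [E [E [T [F b]]] . [T [T [F var]] + [F b]]] . [T [F b]]]

E ::= E . T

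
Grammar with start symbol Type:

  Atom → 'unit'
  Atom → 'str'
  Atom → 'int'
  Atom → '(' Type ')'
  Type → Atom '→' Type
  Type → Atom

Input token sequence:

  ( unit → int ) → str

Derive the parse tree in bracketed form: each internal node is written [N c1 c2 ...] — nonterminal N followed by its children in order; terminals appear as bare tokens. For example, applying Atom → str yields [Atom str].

[Type [Atom ( [Type [Atom unit] → [Type [Atom int]]] )] → [Type [Atom str]]]

Type
Atom → Type
( Type ) → Type
( Atom → Type ) → Type
( unit → Type ) → Type
( unit → Atom ) → Type
( unit → int ) → Type
( unit → int ) → Atom
( unit → int ) → str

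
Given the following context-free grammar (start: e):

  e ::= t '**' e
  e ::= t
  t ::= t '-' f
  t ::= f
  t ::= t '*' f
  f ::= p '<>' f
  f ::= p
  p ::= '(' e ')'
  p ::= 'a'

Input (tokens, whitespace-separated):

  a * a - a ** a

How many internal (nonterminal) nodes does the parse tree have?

14

[e [t [t [t [f [p a]]] * [f [p a]]] - [f [p a]]] ** [e [t [f [p a]]]]]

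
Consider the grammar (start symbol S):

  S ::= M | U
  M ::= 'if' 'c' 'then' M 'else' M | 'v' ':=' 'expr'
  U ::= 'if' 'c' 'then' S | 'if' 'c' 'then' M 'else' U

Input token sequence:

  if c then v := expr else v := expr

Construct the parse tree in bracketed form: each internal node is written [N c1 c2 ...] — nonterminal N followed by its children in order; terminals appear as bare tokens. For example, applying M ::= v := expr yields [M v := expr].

S
M
if c then M else M
if c then v := expr else M
if c then v := expr else v := expr

[S [M if c then [M v := expr] else [M v := expr]]]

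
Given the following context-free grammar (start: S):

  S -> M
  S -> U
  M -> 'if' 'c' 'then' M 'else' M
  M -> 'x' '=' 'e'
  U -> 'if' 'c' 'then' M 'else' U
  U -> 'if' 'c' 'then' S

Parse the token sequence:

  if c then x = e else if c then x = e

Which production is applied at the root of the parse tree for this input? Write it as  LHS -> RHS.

S -> U

[S [U if c then [M x = e] else [U if c then [S [M x = e]]]]]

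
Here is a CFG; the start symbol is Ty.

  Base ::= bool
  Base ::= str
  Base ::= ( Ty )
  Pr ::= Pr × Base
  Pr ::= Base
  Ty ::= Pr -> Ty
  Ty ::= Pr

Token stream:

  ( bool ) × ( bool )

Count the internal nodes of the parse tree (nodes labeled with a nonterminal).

[Ty [Pr [Pr [Base ( [Ty [Pr [Base bool]]] )]] × [Base ( [Ty [Pr [Base bool]]] )]]]

11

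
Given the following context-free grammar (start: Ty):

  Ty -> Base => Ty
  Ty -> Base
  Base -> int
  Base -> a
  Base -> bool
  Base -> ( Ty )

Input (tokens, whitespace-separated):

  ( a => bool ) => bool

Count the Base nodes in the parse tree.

4

[Ty [Base ( [Ty [Base a] => [Ty [Base bool]]] )] => [Ty [Base bool]]]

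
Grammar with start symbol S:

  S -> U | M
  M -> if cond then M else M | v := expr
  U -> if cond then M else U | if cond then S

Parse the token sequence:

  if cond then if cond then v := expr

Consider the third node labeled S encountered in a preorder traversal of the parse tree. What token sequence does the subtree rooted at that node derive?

[S [U if cond then [S [U if cond then [S [M v := expr]]]]]]

v := expr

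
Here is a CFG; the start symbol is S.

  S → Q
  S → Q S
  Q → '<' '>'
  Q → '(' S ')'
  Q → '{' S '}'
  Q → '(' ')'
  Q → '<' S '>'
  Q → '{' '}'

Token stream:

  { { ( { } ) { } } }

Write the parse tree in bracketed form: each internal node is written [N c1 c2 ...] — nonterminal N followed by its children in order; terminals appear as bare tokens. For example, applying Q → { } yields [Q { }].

[S [Q { [S [Q { [S [Q ( [S [Q { }]] )] [S [Q { }]]] }]] }]]

S
Q
{ S }
{ Q }
{ { S } }
{ { Q S } }
{ { ( S ) S } }
{ { ( Q ) S } }
{ { ( { } ) S } }
{ { ( { } ) Q } }
{ { ( { } ) { } } }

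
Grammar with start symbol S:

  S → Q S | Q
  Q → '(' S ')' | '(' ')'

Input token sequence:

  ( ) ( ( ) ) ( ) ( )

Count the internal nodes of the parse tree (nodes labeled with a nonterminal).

10

[S [Q ( )] [S [Q ( [S [Q ( )]] )] [S [Q ( )] [S [Q ( )]]]]]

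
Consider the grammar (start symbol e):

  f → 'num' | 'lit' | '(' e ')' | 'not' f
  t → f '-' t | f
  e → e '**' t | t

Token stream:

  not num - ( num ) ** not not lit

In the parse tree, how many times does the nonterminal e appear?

[e [e [t [f not [f num]] - [t [f ( [e [t [f num]]] )]]]] ** [t [f not [f not [f lit]]]]]

3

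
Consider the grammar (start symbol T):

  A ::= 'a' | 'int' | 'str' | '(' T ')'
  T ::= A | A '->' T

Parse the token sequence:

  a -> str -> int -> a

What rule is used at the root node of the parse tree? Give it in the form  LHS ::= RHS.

[T [A a] -> [T [A str] -> [T [A int] -> [T [A a]]]]]

T ::= A '->' T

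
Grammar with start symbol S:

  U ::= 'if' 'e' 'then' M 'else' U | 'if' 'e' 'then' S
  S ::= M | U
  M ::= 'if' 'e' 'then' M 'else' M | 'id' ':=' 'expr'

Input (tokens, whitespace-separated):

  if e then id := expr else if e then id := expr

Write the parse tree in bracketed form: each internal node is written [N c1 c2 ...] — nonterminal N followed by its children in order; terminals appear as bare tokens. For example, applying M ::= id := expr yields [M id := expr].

[S [U if e then [M id := expr] else [U if e then [S [M id := expr]]]]]

S
U
if e then M else U
if e then id := expr else U
if e then id := expr else if e then S
if e then id := expr else if e then M
if e then id := expr else if e then id := expr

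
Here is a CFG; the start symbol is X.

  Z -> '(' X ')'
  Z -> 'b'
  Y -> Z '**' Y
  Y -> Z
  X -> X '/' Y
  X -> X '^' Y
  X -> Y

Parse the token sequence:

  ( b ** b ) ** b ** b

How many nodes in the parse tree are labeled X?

[X [Y [Z ( [X [Y [Z b] ** [Y [Z b]]]] )] ** [Y [Z b] ** [Y [Z b]]]]]

2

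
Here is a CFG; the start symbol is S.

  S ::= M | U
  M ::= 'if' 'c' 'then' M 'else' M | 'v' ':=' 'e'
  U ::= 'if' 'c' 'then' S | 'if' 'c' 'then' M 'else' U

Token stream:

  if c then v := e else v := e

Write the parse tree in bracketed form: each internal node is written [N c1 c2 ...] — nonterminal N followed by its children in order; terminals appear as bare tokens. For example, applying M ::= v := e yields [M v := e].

[S [M if c then [M v := e] else [M v := e]]]

S
M
if c then M else M
if c then v := e else M
if c then v := e else v := e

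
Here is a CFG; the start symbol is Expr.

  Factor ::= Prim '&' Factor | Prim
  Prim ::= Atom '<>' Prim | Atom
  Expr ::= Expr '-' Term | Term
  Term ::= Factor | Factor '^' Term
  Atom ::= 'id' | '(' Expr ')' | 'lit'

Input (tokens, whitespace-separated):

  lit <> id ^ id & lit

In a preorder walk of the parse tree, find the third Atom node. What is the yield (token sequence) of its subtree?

[Expr [Term [Factor [Prim [Atom lit] <> [Prim [Atom id]]]] ^ [Term [Factor [Prim [Atom id]] & [Factor [Prim [Atom lit]]]]]]]

id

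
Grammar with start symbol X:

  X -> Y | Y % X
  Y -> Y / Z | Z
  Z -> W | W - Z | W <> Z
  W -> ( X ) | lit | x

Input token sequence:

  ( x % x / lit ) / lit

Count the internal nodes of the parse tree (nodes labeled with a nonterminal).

18

[X [Y [Y [Z [W ( [X [Y [Z [W x]]] % [X [Y [Y [Z [W x]]] / [Z [W lit]]]]] )]]] / [Z [W lit]]]]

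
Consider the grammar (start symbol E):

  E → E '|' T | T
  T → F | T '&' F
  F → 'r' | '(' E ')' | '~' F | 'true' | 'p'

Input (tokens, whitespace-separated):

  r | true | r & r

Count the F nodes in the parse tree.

4

[E [E [E [T [F r]]] | [T [F true]]] | [T [T [F r]] & [F r]]]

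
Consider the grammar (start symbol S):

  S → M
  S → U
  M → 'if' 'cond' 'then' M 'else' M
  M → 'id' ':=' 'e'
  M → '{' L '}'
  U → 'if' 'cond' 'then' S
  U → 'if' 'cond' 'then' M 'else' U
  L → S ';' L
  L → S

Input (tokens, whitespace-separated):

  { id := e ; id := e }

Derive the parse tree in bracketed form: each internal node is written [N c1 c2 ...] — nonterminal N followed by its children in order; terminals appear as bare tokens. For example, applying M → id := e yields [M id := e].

S
M
{ L }
{ S ; L }
{ M ; L }
{ id := e ; L }
{ id := e ; S }
{ id := e ; M }
{ id := e ; id := e }

[S [M { [L [S [M id := e]] ; [L [S [M id := e]]]] }]]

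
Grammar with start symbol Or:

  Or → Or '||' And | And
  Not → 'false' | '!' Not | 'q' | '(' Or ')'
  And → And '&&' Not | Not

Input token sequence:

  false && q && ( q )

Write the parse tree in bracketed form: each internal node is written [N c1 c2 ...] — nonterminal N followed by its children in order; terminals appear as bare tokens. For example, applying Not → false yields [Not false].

[Or [And [And [And [Not false]] && [Not q]] && [Not ( [Or [And [Not q]]] )]]]

Or
And
And && Not
And && Not && Not
Not && Not && Not
false && Not && Not
false && q && Not
false && q && ( Or )
false && q && ( And )
false && q && ( Not )
false && q && ( q )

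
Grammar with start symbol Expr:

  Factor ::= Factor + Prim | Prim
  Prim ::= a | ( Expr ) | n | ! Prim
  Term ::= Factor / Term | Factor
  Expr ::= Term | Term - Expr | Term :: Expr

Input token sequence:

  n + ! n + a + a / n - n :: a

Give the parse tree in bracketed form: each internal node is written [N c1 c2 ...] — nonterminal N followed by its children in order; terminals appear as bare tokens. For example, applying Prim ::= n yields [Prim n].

Expr
Term - Expr
Factor / Term - Expr
Factor + Prim / Term - Expr
Factor + Prim + Prim / Term - Expr
Factor + Prim + Prim + Prim / Term - Expr
Prim + Prim + Prim + Prim / Term - Expr
n + Prim + Prim + Prim / Term - Expr
n + ! Prim + Prim + Prim / Term - Expr
n + ! n + Prim + Prim / Term - Expr
n + ! n + a + Prim / Term - Expr
n + ! n + a + a / Term - Expr
n + ! n + a + a / Factor - Expr
n + ! n + a + a / Prim - Expr
n + ! n + a + a / n - Expr
n + ! n + a + a / n - Term :: Expr
n + ! n + a + a / n - Factor :: Expr
n + ! n + a + a / n - Prim :: Expr
n + ! n + a + a / n - n :: Expr
n + ! n + a + a / n - n :: Term
n + ! n + a + a / n - n :: Factor
n + ! n + a + a / n - n :: Prim
n + ! n + a + a / n - n :: a

[Expr [Term [Factor [Factor [Factor [Factor [Prim n]] + [Prim ! [Prim n]]] + [Prim a]] + [Prim a]] / [Term [Factor [Prim n]]]] - [Expr [Term [Factor [Prim n]]] :: [Expr [Term [Factor [Prim a]]]]]]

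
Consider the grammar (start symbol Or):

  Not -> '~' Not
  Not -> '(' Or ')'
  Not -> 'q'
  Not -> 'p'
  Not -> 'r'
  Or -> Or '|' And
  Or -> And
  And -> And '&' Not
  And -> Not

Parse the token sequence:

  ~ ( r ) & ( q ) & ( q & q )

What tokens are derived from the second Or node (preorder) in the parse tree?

r

[Or [And [And [And [Not ~ [Not ( [Or [And [Not r]]] )]]] & [Not ( [Or [And [Not q]]] )]] & [Not ( [Or [And [And [Not q]] & [Not q]]] )]]]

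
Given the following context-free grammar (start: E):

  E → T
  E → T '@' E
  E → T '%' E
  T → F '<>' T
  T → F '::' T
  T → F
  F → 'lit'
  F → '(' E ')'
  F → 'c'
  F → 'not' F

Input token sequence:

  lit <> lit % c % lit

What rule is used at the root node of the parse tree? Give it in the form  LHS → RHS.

E → T '%' E

[E [T [F lit] <> [T [F lit]]] % [E [T [F c]] % [E [T [F lit]]]]]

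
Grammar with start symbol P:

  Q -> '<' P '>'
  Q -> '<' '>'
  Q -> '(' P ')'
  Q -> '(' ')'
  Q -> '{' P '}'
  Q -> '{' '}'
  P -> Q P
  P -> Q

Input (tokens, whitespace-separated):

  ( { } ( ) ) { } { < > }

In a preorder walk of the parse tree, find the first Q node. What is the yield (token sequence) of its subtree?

[P [Q ( [P [Q { }] [P [Q ( )]]] )] [P [Q { }] [P [Q { [P [Q < >]] }]]]]

( { } ( ) )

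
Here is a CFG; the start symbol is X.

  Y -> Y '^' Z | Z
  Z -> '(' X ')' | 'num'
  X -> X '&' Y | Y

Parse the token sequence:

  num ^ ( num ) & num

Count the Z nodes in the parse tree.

[X [X [Y [Y [Z num]] ^ [Z ( [X [Y [Z num]]] )]]] & [Y [Z num]]]

4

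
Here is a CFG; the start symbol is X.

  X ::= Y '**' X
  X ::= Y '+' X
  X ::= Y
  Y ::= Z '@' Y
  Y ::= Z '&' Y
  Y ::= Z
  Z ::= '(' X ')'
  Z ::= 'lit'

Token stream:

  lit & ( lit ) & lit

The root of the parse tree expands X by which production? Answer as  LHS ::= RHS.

X ::= Y

[X [Y [Z lit] & [Y [Z ( [X [Y [Z lit]]] )] & [Y [Z lit]]]]]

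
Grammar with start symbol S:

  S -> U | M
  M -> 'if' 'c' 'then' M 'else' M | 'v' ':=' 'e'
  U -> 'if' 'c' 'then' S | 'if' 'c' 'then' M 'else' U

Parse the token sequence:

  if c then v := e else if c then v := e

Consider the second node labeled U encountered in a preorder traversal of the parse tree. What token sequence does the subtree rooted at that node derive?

[S [U if c then [M v := e] else [U if c then [S [M v := e]]]]]

if c then v := e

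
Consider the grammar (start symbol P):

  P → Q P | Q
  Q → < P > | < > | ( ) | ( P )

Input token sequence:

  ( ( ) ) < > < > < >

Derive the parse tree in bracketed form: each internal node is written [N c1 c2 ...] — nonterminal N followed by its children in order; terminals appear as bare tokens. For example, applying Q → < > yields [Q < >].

[P [Q ( [P [Q ( )]] )] [P [Q < >] [P [Q < >] [P [Q < >]]]]]

P
Q P
( P ) P
( Q ) P
( ( ) ) P
( ( ) ) Q P
( ( ) ) < > P
( ( ) ) < > Q P
( ( ) ) < > < > P
( ( ) ) < > < > Q
( ( ) ) < > < > < >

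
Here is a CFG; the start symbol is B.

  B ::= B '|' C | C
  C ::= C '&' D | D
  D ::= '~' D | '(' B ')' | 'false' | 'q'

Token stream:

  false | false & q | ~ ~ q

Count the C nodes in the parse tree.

4

[B [B [B [C [D false]]] | [C [C [D false]] & [D q]]] | [C [D ~ [D ~ [D q]]]]]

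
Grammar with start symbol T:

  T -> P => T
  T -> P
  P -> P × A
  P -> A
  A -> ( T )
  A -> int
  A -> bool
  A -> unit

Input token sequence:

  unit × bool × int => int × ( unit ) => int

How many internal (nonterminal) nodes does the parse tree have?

[T [P [P [P [A unit]] × [A bool]] × [A int]] => [T [P [P [A int]] × [A ( [T [P [A unit]]] )]] => [T [P [A int]]]]]

18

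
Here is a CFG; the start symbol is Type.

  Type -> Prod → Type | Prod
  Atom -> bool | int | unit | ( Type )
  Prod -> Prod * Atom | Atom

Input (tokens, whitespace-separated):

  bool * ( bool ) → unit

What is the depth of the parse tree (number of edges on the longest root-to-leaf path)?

6

[Type [Prod [Prod [Atom bool]] * [Atom ( [Type [Prod [Atom bool]]] )]] → [Type [Prod [Atom unit]]]]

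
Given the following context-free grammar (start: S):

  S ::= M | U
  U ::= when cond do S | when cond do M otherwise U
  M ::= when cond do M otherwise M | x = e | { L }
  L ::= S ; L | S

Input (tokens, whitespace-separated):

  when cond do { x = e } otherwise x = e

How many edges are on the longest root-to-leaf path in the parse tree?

[S [M when cond do [M { [L [S [M x = e]]] }] otherwise [M x = e]]]

6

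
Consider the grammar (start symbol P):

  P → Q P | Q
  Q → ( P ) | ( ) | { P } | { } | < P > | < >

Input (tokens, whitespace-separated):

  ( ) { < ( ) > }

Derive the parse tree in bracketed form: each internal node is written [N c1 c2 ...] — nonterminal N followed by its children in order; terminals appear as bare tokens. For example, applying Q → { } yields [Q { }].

P
Q P
( ) P
( ) Q
( ) { P }
( ) { Q }
( ) { < P > }
( ) { < Q > }
( ) { < ( ) > }

[P [Q ( )] [P [Q { [P [Q < [P [Q ( )]] >]] }]]]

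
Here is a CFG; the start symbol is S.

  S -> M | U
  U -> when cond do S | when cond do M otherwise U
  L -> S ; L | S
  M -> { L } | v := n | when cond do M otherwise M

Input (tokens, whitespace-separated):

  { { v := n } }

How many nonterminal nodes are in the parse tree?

8

[S [M { [L [S [M { [L [S [M v := n]]] }]]] }]]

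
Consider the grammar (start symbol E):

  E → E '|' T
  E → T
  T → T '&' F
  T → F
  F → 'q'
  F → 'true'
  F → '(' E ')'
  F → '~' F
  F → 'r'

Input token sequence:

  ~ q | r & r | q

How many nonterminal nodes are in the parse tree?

[E [E [E [T [F ~ [F q]]]] | [T [T [F r]] & [F r]]] | [T [F q]]]

12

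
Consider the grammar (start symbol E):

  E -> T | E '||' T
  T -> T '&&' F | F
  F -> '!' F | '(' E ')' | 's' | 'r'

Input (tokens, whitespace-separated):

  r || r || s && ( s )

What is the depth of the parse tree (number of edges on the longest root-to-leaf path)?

[E [E [E [T [F r]]] || [T [F r]]] || [T [T [F s]] && [F ( [E [T [F s]]] )]]]

6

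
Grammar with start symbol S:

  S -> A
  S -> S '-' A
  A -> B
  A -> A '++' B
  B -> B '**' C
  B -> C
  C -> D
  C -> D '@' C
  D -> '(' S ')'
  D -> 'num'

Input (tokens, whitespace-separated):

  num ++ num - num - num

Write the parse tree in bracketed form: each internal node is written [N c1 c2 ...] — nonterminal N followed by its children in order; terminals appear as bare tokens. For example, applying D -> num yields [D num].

[S [S [S [A [A [B [C [D num]]]] ++ [B [C [D num]]]]] - [A [B [C [D num]]]]] - [A [B [C [D num]]]]]

S
S - A
S - A - A
A - A - A
A ++ B - A - A
B ++ B - A - A
C ++ B - A - A
D ++ B - A - A
num ++ B - A - A
num ++ C - A - A
num ++ D - A - A
num ++ num - A - A
num ++ num - B - A
num ++ num - C - A
num ++ num - D - A
num ++ num - num - A
num ++ num - num - B
num ++ num - num - C
num ++ num - num - D
num ++ num - num - num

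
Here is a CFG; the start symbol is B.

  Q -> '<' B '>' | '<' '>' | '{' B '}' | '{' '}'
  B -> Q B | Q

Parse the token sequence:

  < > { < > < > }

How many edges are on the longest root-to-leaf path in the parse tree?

[B [Q < >] [B [Q { [B [Q < >] [B [Q < >]]] }]]]

6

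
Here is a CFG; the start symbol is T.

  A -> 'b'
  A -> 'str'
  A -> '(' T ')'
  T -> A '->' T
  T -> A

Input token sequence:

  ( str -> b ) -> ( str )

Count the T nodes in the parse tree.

5

[T [A ( [T [A str] -> [T [A b]]] )] -> [T [A ( [T [A str]] )]]]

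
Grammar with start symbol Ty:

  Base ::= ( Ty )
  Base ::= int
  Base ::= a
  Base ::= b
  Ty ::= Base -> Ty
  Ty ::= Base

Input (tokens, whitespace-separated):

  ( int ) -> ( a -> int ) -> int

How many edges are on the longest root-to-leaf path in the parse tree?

[Ty [Base ( [Ty [Base int]] )] -> [Ty [Base ( [Ty [Base a] -> [Ty [Base int]]] )] -> [Ty [Base int]]]]

6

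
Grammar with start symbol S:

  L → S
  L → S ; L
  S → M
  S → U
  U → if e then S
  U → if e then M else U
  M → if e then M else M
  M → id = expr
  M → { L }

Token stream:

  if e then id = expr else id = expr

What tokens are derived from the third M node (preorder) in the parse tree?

id = expr

[S [M if e then [M id = expr] else [M id = expr]]]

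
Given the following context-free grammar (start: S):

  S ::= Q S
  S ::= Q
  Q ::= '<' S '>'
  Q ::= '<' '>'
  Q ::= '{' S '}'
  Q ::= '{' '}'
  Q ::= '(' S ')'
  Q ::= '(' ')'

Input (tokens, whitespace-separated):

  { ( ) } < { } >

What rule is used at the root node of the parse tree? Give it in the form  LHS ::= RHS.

S ::= Q S

[S [Q { [S [Q ( )]] }] [S [Q < [S [Q { }]] >]]]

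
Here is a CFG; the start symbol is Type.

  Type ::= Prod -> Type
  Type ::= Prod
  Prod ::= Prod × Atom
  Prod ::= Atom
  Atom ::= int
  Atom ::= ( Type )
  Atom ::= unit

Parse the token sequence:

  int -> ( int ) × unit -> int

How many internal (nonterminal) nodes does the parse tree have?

[Type [Prod [Atom int]] -> [Type [Prod [Prod [Atom ( [Type [Prod [Atom int]]] )]] × [Atom unit]] -> [Type [Prod [Atom int]]]]]

14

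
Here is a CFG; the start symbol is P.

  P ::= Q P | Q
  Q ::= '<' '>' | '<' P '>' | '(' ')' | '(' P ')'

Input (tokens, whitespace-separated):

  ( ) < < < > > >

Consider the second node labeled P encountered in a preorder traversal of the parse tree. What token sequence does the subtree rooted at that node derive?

[P [Q ( )] [P [Q < [P [Q < [P [Q < >]] >]] >]]]

< < < > > >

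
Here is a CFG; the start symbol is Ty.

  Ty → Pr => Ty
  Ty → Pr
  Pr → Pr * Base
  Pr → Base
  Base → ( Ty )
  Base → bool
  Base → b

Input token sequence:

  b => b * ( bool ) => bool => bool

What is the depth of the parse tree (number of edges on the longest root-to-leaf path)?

[Ty [Pr [Base b]] => [Ty [Pr [Pr [Base b]] * [Base ( [Ty [Pr [Base bool]]] )]] => [Ty [Pr [Base bool]] => [Ty [Pr [Base bool]]]]]]

7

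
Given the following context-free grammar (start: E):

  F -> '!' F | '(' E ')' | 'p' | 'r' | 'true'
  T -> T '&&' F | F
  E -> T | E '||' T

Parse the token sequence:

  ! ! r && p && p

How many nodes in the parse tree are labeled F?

5

[E [T [T [T [F ! [F ! [F r]]]] && [F p]] && [F p]]]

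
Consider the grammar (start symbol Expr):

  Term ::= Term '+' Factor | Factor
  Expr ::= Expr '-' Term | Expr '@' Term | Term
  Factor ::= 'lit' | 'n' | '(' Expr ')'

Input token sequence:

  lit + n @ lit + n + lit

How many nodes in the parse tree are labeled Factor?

[Expr [Expr [Term [Term [Factor lit]] + [Factor n]]] @ [Term [Term [Term [Factor lit]] + [Factor n]] + [Factor lit]]]

5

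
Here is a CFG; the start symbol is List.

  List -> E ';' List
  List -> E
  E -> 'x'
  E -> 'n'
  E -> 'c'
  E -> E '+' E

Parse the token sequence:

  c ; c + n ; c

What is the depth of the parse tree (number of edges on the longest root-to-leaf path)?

4

[List [E c] ; [List [E [E c] + [E n]] ; [List [E c]]]]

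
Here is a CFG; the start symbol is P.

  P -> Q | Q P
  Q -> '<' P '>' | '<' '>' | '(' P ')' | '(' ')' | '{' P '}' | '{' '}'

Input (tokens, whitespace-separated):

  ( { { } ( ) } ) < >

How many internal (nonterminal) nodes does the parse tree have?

10

[P [Q ( [P [Q { [P [Q { }] [P [Q ( )]]] }]] )] [P [Q < >]]]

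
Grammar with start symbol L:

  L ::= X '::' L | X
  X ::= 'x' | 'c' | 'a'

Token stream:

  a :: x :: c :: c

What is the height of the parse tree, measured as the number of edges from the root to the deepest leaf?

5

[L [X a] :: [L [X x] :: [L [X c] :: [L [X c]]]]]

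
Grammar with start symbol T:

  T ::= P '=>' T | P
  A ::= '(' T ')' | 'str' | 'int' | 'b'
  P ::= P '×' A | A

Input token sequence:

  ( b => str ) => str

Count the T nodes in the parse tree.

4

[T [P [A ( [T [P [A b]] => [T [P [A str]]]] )]] => [T [P [A str]]]]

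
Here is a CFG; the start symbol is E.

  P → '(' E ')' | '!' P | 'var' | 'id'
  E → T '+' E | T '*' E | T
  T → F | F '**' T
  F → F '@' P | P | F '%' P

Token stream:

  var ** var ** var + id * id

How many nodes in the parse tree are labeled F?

[E [T [F [P var]] ** [T [F [P var]] ** [T [F [P var]]]]] + [E [T [F [P id]]] * [E [T [F [P id]]]]]]

5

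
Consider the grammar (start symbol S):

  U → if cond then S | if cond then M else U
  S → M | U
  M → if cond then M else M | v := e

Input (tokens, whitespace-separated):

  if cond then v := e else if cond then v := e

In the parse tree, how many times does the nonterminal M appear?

[S [U if cond then [M v := e] else [U if cond then [S [M v := e]]]]]

2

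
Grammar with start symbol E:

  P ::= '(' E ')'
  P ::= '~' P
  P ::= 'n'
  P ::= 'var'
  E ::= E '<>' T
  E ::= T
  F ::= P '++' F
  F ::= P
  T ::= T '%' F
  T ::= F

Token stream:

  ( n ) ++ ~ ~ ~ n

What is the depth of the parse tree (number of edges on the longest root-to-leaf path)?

[E [T [F [P ( [E [T [F [P n]]]] )] ++ [F [P ~ [P ~ [P ~ [P n]]]]]]]]

8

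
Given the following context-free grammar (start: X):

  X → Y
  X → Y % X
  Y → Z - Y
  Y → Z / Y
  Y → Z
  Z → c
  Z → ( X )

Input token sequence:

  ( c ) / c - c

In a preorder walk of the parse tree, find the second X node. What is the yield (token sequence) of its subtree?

c

[X [Y [Z ( [X [Y [Z c]]] )] / [Y [Z c] - [Y [Z c]]]]]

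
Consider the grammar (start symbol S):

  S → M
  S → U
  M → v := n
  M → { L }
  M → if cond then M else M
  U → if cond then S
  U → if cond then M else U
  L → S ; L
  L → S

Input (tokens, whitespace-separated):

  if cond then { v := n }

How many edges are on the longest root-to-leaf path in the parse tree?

7

[S [U if cond then [S [M { [L [S [M v := n]]] }]]]]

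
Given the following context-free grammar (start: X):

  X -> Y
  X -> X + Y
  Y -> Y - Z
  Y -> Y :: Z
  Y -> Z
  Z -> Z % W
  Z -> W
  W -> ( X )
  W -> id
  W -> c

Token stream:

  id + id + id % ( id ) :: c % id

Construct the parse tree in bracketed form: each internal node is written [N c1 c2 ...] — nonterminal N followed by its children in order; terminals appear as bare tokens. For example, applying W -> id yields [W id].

X
X + Y
X + Y + Y
Y + Y + Y
Z + Y + Y
W + Y + Y
id + Y + Y
id + Z + Y
id + W + Y
id + id + Y
id + id + Y :: Z
id + id + Z :: Z
id + id + Z % W :: Z
id + id + W % W :: Z
id + id + id % W :: Z
id + id + id % ( X ) :: Z
id + id + id % ( Y ) :: Z
id + id + id % ( Z ) :: Z
id + id + id % ( W ) :: Z
id + id + id % ( id ) :: Z
id + id + id % ( id ) :: Z % W
id + id + id % ( id ) :: W % W
id + id + id % ( id ) :: c % W
id + id + id % ( id ) :: c % id

[X [X [X [Y [Z [W id]]]] + [Y [Z [W id]]]] + [Y [Y [Z [Z [W id]] % [W ( [X [Y [Z [W id]]]] )]]] :: [Z [Z [W c]] % [W id]]]]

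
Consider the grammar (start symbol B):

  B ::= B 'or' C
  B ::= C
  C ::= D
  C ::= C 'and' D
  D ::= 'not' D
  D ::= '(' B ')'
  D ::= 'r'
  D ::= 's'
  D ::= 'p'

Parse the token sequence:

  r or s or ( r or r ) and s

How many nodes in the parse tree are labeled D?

6

[B [B [B [C [D r]]] or [C [D s]]] or [C [C [D ( [B [B [C [D r]]] or [C [D r]]] )]] and [D s]]]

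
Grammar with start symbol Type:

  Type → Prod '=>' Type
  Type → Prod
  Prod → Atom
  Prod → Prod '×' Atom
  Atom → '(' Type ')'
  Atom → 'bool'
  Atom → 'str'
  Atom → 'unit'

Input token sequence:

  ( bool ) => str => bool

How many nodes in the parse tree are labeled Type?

4

[Type [Prod [Atom ( [Type [Prod [Atom bool]]] )]] => [Type [Prod [Atom str]] => [Type [Prod [Atom bool]]]]]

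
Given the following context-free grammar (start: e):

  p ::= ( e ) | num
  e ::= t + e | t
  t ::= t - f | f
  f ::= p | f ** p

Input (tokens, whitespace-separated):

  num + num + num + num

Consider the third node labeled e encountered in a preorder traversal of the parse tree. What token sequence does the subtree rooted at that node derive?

num + num

[e [t [f [p num]]] + [e [t [f [p num]]] + [e [t [f [p num]]] + [e [t [f [p num]]]]]]]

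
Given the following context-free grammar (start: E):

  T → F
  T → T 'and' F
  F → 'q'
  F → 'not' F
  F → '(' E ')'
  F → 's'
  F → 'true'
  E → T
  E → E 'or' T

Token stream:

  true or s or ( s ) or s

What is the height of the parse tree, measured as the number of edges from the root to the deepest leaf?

[E [E [E [E [T [F true]]] or [T [F s]]] or [T [F ( [E [T [F s]]] )]]] or [T [F s]]]

7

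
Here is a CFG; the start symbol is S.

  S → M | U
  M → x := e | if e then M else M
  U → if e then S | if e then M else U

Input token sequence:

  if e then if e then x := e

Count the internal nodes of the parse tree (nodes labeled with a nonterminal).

[S [U if e then [S [U if e then [S [M x := e]]]]]]

6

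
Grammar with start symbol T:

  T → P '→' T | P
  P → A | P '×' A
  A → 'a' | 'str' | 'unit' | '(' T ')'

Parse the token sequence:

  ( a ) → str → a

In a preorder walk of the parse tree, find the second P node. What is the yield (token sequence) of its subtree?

a

[T [P [A ( [T [P [A a]]] )]] → [T [P [A str]] → [T [P [A a]]]]]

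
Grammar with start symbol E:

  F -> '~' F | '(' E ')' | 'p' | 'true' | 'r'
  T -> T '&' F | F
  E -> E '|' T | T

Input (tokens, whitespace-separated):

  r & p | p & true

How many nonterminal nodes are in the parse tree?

[E [E [T [T [F r]] & [F p]]] | [T [T [F p]] & [F true]]]

10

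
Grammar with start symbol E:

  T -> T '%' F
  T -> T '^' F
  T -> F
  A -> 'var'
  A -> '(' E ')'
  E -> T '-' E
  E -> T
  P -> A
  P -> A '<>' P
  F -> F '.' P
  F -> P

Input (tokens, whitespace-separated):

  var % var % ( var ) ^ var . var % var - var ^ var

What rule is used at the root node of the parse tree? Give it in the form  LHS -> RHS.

E -> T '-' E

[E [T [T [T [T [T [F [P [A var]]]] % [F [P [A var]]]] % [F [P [A ( [E [T [F [P [A var]]]]] )]]]] ^ [F [F [P [A var]]] . [P [A var]]]] % [F [P [A var]]]] - [E [T [T [F [P [A var]]]] ^ [F [P [A var]]]]]]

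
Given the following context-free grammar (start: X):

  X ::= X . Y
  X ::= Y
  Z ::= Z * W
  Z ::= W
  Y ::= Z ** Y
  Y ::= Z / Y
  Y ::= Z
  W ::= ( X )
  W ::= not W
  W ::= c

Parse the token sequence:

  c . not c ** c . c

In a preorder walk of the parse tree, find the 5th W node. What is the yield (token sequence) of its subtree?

[X [X [X [Y [Z [W c]]]] . [Y [Z [W not [W c]]] ** [Y [Z [W c]]]]] . [Y [Z [W c]]]]

c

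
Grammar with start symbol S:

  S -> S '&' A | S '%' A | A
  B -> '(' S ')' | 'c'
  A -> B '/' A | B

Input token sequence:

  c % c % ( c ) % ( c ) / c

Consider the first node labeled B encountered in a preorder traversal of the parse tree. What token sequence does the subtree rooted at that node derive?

[S [S [S [S [A [B c]]] % [A [B c]]] % [A [B ( [S [A [B c]]] )]]] % [A [B ( [S [A [B c]]] )] / [A [B c]]]]

c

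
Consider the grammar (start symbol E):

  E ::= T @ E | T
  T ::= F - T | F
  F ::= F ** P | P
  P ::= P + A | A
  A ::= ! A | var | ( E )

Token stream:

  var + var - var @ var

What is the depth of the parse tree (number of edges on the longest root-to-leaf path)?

[E [T [F [P [P [A var]] + [A var]]] - [T [F [P [A var]]]]] @ [E [T [F [P [A var]]]]]]

6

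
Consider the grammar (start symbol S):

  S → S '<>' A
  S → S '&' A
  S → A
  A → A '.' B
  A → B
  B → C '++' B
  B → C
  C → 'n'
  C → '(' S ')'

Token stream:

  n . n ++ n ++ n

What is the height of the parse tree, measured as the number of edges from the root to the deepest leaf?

6

[S [A [A [B [C n]]] . [B [C n] ++ [B [C n] ++ [B [C n]]]]]]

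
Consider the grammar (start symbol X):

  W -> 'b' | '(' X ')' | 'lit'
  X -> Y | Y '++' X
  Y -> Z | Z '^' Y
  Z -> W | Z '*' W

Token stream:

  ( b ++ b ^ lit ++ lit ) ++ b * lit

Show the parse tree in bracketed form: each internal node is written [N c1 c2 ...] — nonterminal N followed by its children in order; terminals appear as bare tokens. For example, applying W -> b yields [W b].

[X [Y [Z [W ( [X [Y [Z [W b]]] ++ [X [Y [Z [W b]] ^ [Y [Z [W lit]]]] ++ [X [Y [Z [W lit]]]]]] )]]] ++ [X [Y [Z [Z [W b]] * [W lit]]]]]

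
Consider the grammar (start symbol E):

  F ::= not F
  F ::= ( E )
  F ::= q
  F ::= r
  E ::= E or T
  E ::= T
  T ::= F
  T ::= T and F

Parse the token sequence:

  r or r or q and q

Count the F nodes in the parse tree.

[E [E [E [T [F r]]] or [T [F r]]] or [T [T [F q]] and [F q]]]

4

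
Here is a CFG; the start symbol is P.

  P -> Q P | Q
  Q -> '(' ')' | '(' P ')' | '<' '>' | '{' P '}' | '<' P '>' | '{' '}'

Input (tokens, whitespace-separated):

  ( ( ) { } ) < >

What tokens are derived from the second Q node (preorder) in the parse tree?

[P [Q ( [P [Q ( )] [P [Q { }]]] )] [P [Q < >]]]

( )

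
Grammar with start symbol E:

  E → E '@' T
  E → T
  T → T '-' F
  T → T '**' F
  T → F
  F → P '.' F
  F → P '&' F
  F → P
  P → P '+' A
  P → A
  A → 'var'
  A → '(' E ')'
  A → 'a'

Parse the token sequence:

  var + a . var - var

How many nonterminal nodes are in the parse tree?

14

[E [T [T [F [P [P [A var]] + [A a]] . [F [P [A var]]]]] - [F [P [A var]]]]]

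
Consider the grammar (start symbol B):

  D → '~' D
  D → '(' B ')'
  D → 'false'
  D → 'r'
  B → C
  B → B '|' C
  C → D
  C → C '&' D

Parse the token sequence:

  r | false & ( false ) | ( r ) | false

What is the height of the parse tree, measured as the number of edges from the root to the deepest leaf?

[B [B [B [B [C [D r]]] | [C [C [D false]] & [D ( [B [C [D false]]] )]]] | [C [D ( [B [C [D r]]] )]]] | [C [D false]]]

8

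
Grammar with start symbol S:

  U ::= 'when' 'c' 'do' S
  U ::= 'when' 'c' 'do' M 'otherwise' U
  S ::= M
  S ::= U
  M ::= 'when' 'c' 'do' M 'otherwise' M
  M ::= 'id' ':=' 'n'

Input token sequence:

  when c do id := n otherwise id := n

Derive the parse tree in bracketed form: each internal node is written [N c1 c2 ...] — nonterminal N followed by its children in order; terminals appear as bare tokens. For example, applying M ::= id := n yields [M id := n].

[S [M when c do [M id := n] otherwise [M id := n]]]

S
M
when c do M otherwise M
when c do id := n otherwise M
when c do id := n otherwise id := n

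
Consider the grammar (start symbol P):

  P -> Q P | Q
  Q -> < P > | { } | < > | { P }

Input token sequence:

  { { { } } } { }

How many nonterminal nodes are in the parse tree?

8

[P [Q { [P [Q { [P [Q { }]] }]] }] [P [Q { }]]]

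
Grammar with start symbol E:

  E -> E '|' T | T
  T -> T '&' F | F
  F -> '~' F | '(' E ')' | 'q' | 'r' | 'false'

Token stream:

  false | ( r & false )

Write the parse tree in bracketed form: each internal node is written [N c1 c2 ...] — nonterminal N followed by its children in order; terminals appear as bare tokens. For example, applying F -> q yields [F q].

[E [E [T [F false]]] | [T [F ( [E [T [T [F r]] & [F false]]] )]]]

E
E | T
T | T
F | T
false | T
false | F
false | ( E )
false | ( T )
false | ( T & F )
false | ( F & F )
false | ( r & F )
false | ( r & false )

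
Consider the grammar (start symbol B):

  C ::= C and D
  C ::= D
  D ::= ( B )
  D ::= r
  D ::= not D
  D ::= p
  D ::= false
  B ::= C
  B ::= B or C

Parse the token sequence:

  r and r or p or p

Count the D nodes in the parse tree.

[B [B [B [C [C [D r]] and [D r]]] or [C [D p]]] or [C [D p]]]

4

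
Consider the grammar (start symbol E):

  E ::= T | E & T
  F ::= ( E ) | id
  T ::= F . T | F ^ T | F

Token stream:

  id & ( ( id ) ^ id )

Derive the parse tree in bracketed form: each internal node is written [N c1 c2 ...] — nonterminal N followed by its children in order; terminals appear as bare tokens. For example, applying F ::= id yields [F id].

[E [E [T [F id]]] & [T [F ( [E [T [F ( [E [T [F id]]] )] ^ [T [F id]]]] )]]]

E
E & T
T & T
F & T
id & T
id & F
id & ( E )
id & ( T )
id & ( F ^ T )
id & ( ( E ) ^ T )
id & ( ( T ) ^ T )
id & ( ( F ) ^ T )
id & ( ( id ) ^ T )
id & ( ( id ) ^ F )
id & ( ( id ) ^ id )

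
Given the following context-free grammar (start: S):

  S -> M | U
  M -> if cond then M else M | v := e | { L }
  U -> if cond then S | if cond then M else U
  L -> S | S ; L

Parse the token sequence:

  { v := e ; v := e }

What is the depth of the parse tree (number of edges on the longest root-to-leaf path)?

6

[S [M { [L [S [M v := e]] ; [L [S [M v := e]]]] }]]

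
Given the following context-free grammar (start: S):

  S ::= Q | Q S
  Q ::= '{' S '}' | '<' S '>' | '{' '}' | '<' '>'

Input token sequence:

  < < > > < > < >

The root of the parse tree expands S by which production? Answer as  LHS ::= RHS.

[S [Q < [S [Q < >]] >] [S [Q < >] [S [Q < >]]]]

S ::= Q S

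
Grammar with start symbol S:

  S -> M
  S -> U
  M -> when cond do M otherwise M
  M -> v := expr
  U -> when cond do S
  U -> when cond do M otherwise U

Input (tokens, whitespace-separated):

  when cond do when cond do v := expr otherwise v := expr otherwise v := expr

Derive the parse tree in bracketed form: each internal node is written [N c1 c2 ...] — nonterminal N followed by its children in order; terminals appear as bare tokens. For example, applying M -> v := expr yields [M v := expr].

S
M
when cond do M otherwise M
when cond do when cond do M otherwise M otherwise M
when cond do when cond do v := expr otherwise M otherwise M
when cond do when cond do v := expr otherwise v := expr otherwise M
when cond do when cond do v := expr otherwise v := expr otherwise v := expr

[S [M when cond do [M when cond do [M v := expr] otherwise [M v := expr]] otherwise [M v := expr]]]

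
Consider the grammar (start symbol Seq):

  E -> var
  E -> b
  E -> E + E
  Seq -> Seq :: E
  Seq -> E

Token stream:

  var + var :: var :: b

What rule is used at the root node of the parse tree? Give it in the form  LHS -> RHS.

[Seq [Seq [Seq [E [E var] + [E var]]] :: [E var]] :: [E b]]

Seq -> Seq :: E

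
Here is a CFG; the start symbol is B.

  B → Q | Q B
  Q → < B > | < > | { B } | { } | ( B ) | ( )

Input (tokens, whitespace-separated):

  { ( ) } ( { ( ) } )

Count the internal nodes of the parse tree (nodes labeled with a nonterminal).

[B [Q { [B [Q ( )]] }] [B [Q ( [B [Q { [B [Q ( )]] }]] )]]]

10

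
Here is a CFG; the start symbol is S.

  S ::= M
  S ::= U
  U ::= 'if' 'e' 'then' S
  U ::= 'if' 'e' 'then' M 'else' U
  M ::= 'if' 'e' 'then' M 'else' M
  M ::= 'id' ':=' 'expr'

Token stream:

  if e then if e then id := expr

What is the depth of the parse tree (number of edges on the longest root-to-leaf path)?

6

[S [U if e then [S [U if e then [S [M id := expr]]]]]]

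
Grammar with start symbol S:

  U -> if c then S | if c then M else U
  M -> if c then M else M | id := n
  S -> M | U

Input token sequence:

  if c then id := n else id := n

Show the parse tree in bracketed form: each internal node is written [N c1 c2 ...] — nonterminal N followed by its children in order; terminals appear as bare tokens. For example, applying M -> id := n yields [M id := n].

S
M
if c then M else M
if c then id := n else M
if c then id := n else id := n

[S [M if c then [M id := n] else [M id := n]]]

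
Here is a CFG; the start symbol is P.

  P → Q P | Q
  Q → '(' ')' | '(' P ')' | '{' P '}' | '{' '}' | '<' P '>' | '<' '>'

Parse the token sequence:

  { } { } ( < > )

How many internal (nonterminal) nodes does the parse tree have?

[P [Q { }] [P [Q { }] [P [Q ( [P [Q < >]] )]]]]

8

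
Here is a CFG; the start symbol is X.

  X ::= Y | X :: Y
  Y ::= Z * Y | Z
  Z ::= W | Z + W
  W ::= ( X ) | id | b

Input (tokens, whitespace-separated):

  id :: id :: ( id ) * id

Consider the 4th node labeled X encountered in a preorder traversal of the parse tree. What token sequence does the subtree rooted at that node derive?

id

[X [X [X [Y [Z [W id]]]] :: [Y [Z [W id]]]] :: [Y [Z [W ( [X [Y [Z [W id]]]] )]] * [Y [Z [W id]]]]]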